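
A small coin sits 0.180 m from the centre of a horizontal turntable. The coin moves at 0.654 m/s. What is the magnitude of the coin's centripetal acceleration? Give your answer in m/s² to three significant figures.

2.38 m/s²

a_c = v²/r = (0.6540)²/0.180 = 0.4277/0.180 = 2.376 m/s².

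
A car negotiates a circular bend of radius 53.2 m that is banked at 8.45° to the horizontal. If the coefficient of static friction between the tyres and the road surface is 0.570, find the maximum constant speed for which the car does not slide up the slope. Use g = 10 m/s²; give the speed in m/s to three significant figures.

At the maximum speed, friction acts down the slope at its limiting value f = μN. Radially (horizontal, toward centre): N sinθ + μN cosθ = mv²/r. Vertically: N cosθ − μN sinθ = mg.
Dividing: v² = r g (sinθ + μcosθ)/(cosθ − μsinθ).
sinθ + μcosθ = 0.1469 + 0.570×0.9891 = 0.7108; cosθ − μsinθ = 0.9891 − 0.570×0.1469 = 0.9054.
v² = 53.2 × 10.0 × 0.7108/0.9054 = 417.6 m²/s², so v = 20.44 m/s.

20.4 m/s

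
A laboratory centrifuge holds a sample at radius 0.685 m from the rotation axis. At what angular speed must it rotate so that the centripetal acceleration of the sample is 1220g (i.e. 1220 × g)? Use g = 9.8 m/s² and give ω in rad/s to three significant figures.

Centripetal acceleration a_c = ω²r. Setting ω²r = 1220g:
ω = √(1220g / r) = √(1220 × 9.8 / 0.685) = √17450 = 132.1 rad/s.

132 rad/s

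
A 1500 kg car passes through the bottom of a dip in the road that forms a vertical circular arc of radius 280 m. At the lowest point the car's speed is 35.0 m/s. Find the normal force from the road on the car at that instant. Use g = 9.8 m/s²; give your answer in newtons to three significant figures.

At the lowest point, N points up (toward the centre) and the weight mg points down (away from the centre), so the net inward force is N − mg = mv²/r.
N = m(v²/r + g) = 1500 × ((35.0)²/280 + 9.8) = 1500 × (4.375 + 9.8) = 1500 × 14.18 = 21260 N.

21300 N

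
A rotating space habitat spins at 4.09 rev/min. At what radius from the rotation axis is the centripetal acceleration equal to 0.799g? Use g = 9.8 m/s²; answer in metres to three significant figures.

ω = 4.09 rev/min × 2π/60 = 0.4283 rad/s.
a_c = ω²r = 0.799g ⇒ r = 0.799 × 9.8 / (0.4283)² = 7.830/0.1834 = 42.68 m.

42.7 m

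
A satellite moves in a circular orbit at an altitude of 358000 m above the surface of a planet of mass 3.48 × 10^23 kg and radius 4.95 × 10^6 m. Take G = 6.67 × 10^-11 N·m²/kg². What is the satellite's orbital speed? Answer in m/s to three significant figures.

Orbital radius r = R + h = 4.95 × 10^6 + 358000 = 5.308 × 10^6 m.
Gravity supplies the centripetal force: G M m / r² = m v² / r, so v = √(GM/r).
v = √(6.67 × 10^-11 × 3.48 × 10^23 / 5.308 × 10^6) = √(4.373 × 10^6) = 2091 m/s.

2090 m/s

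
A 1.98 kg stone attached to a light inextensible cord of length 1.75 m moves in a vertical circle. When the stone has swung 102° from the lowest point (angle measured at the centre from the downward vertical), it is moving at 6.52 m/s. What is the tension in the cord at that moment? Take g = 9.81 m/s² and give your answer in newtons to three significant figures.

44.1 N

Take the radial direction toward the centre of the circle as positive. The component of the weight along the string toward the centre is −mg cos φ (φ measured from the bottom), so Newton's second law along the string gives T − mg cos φ = m v²/r.
cos 102° = -0.2079, so T = m(v²/r + g cos φ) = 1.98 × ((6.52)²/1.75 + 9.81 × -0.2079) = 1.98 × (24.29 + (-2.040)) = 1.98 × 22.25 = 44.06 N.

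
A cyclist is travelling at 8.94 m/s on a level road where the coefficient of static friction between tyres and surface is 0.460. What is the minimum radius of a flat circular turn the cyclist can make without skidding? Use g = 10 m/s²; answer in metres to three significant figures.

17.4 m

At the limit, μ_s m g = m v²/r, so r_min = v²/(μ_s g) = (8.94)²/(0.460 × 10.0) = 79.92/4.600 = 17.37 m.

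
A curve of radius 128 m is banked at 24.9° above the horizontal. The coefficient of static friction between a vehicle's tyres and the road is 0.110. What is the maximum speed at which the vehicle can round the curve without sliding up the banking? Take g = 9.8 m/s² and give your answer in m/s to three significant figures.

At the maximum speed, friction acts down the slope at its limiting value f = μN. Radially (horizontal, toward centre): N sinθ + μN cosθ = mv²/r. Vertically: N cosθ − μN sinθ = mg.
Dividing: v² = r g (sinθ + μcosθ)/(cosθ − μsinθ).
sinθ + μcosθ = 0.4210 + 0.110×0.9070 = 0.5208; cosθ − μsinθ = 0.9070 − 0.110×0.4210 = 0.8607.
v² = 128 × 9.8 × 0.5208/0.8607 = 759.0 m²/s², so v = 27.55 m/s.

27.6 m/s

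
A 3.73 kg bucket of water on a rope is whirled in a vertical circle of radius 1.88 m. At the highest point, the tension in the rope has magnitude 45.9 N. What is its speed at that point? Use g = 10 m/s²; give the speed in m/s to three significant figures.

At the top, T + mg = mv²/r, so v = √(r(T/m + g)) = √(1.88 × (45.9/3.73 + 10.0)) = √(1.88 × 22.31) = √41.93 = 6.476 m/s.

6.48 m/s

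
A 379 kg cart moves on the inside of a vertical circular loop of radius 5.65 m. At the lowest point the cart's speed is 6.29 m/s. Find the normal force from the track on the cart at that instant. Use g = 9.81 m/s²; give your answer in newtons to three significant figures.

At the lowest point, N points up (toward the centre) and the weight mg points down (away from the centre), so the net inward force is N − mg = mv²/r.
N = m(v²/r + g) = 379 × ((6.29)²/5.65 + 9.81) = 379 × (7.002 + 9.81) = 379 × 16.81 = 6372 N.

6370 N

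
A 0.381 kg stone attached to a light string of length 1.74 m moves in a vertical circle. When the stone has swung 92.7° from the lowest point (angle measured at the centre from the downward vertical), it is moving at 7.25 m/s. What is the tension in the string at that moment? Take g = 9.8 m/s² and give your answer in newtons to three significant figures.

11.3 N

Take the radial direction toward the centre of the circle as positive. The component of the weight along the string toward the centre is −mg cos φ (φ measured from the bottom), so Newton's second law along the string gives T − mg cos φ = m v²/r.
cos 92.7° = -0.04711, so T = m(v²/r + g cos φ) = 0.381 × ((7.25)²/1.74 + 9.8 × -0.04711) = 0.381 × (30.21 + (-0.4616)) = 0.381 × 29.75 = 11.33 N.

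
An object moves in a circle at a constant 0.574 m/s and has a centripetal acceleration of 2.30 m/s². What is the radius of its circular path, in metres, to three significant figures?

a_c = v²/r ⇒ r = v²/a_c = (0.574)²/2.30 = 0.3295/2.30 = 0.1433 m.

0.143 m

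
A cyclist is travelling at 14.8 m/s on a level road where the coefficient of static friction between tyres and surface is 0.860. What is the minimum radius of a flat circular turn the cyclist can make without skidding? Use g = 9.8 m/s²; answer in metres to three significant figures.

26.0 m

At the limit, μ_s m g = m v²/r, so r_min = v²/(μ_s g) = (14.8)²/(0.860 × 9.8) = 219.0/8.428 = 25.99 m.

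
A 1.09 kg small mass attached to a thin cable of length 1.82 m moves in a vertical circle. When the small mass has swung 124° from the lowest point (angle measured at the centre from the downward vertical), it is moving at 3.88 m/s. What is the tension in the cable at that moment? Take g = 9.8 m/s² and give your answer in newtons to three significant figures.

Take the radial direction toward the centre of the circle as positive. The component of the weight along the string toward the centre is −mg cos φ (φ measured from the bottom), so Newton's second law along the string gives T − mg cos φ = m v²/r.
cos 124° = -0.5592, so T = m(v²/r + g cos φ) = 1.09 × ((3.88)²/1.82 + 9.8 × -0.5592) = 1.09 × (8.272 + (-5.480)) = 1.09 × 2.792 = 3.043 N.

3.04 N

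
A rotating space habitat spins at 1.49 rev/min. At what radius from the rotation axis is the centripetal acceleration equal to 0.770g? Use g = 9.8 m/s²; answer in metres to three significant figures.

ω = 1.49 rev/min × 2π/60 = 0.1560 rad/s.
a_c = ω²r = 0.770g ⇒ r = 0.770 × 9.8 / (0.1560)² = 7.546/0.02435 = 309.9 m.

310 m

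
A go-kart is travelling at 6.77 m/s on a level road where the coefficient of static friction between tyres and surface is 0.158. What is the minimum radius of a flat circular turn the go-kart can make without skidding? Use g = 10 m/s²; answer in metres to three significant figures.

29.0 m

At the limit, μ_s m g = m v²/r, so r_min = v²/(μ_s g) = (6.77)²/(0.158 × 10.0) = 45.83/1.580 = 29.01 m.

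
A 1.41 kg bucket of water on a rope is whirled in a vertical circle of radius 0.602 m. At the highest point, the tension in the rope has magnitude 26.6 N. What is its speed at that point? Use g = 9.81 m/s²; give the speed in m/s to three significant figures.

At the top, T + mg = mv²/r, so v = √(r(T/m + g)) = √(0.602 × (26.6/1.41 + 9.81)) = √(0.602 × 28.68) = √17.26 = 4.155 m/s.

4.15 m/s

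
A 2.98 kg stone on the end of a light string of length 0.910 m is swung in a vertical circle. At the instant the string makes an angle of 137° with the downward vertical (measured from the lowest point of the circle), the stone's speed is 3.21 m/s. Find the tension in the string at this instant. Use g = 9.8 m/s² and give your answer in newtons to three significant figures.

12.4 N

Take the radial direction toward the centre of the circle as positive. The component of the weight along the string toward the centre is −mg cos φ (φ measured from the bottom), so Newton's second law along the string gives T − mg cos φ = m v²/r.
cos 137° = -0.7314, so T = m(v²/r + g cos φ) = 2.98 × ((3.21)²/0.910 + 9.8 × -0.7314) = 2.98 × (11.32 + (-7.167)) = 2.98 × 4.156 = 12.38 N.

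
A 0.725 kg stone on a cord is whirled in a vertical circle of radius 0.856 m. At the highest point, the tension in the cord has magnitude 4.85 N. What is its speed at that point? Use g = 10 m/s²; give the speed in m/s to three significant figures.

At the top, T + mg = mv²/r, so v = √(r(T/m + g)) = √(0.856 × (4.85/0.725 + 10.0)) = √(0.856 × 16.69) = √14.29 = 3.780 m/s.

3.78 m/s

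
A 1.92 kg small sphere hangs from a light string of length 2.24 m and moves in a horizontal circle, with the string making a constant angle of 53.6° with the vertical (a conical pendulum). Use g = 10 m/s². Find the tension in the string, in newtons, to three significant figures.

Vertically the bob has no acceleration, so T cosθ = mg.
T = mg/cosθ = 1.92 × 10.0 / cos 53.6° = 19.20/0.5934 = 32.35 N.

32.4 N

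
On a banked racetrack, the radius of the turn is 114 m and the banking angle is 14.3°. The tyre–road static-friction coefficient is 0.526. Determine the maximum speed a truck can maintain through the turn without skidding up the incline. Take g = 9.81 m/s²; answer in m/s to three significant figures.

At the maximum speed, friction acts down the slope at its limiting value f = μN. Radially (horizontal, toward centre): N sinθ + μN cosθ = mv²/r. Vertically: N cosθ − μN sinθ = mg.
Dividing: v² = r g (sinθ + μcosθ)/(cosθ − μsinθ).
sinθ + μcosθ = 0.2470 + 0.526×0.9690 = 0.7567; cosθ − μsinθ = 0.9690 − 0.526×0.2470 = 0.8391.
v² = 114 × 9.81 × 0.7567/0.8391 = 1009 m²/s², so v = 31.76 m/s.

31.8 m/s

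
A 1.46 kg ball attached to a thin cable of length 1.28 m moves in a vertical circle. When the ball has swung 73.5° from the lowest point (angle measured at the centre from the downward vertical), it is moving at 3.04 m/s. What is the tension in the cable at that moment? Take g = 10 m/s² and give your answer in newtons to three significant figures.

14.7 N

Take the radial direction toward the centre of the circle as positive. The component of the weight along the string toward the centre is −mg cos φ (φ measured from the bottom), so Newton's second law along the string gives T − mg cos φ = m v²/r.
cos 73.5° = 0.2840, so T = m(v²/r + g cos φ) = 1.46 × ((3.04)²/1.28 + 10.0 × 0.2840) = 1.46 × (7.220 + (2.840)) = 1.46 × 10.06 = 14.69 N.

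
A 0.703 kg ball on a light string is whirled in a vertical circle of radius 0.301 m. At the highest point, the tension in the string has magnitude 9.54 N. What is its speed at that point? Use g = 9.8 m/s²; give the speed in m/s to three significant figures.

2.65 m/s

At the top, T + mg = mv²/r, so v = √(r(T/m + g)) = √(0.301 × (9.54/0.703 + 9.8)) = √(0.301 × 23.37) = √7.034 = 2.652 m/s.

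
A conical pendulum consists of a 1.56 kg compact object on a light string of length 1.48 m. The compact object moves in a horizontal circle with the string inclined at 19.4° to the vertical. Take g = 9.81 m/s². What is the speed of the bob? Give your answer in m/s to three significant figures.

1.30 m/s

The radius of the circle is r = L sinθ = 1.48 × sin 19.4° = 0.4916 m.
Horizontally T sinθ = mv²/r and vertically T cosθ = mg, so tanθ = v²/(rg).
v = √(r g tanθ) = √(0.4916 × 9.81 × 0.3522) = √1.698 = 1.303 m/s.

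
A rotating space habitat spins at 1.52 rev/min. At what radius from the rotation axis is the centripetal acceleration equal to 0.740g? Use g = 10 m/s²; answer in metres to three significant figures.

292 m

ω = 1.52 rev/min × 2π/60 = 0.1592 rad/s.
a_c = ω²r = 0.740g ⇒ r = 0.740 × 10.0 / (0.1592)² = 7.400/0.02534 = 292.1 m.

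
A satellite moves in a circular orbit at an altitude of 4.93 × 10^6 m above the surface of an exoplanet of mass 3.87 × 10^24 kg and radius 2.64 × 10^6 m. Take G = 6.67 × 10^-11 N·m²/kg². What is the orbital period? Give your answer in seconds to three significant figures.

r = R + h = 2.64 × 10^6 + 4.93 × 10^6 = 7.570 × 10^6 m. Gravity provides the centripetal force: G M m / r² = m v² / r ⇒ v = √(GM/r) = 5839 m/s.
T = 2πr/v = 2π × 7.570 × 10^6 / 5839 = 8145 s.

8150 s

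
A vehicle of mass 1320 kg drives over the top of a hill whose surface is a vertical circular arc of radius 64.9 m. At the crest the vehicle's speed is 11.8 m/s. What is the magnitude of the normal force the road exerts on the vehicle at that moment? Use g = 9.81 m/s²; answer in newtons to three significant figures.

At the crest the centripetal acceleration points downward (toward the centre of the arc), so mg − N = mv²/r.
N = m(g − v²/r) = 1320 × (9.81 − (11.8)²/64.9) = 1320 × (9.81 − 2.145) = 1320 × 7.665 = 10120 N.

10100 N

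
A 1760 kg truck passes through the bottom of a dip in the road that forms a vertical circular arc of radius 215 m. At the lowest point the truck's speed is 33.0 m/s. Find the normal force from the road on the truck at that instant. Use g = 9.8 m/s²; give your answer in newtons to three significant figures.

At the lowest point, N points up (toward the centre) and the weight mg points down (away from the centre), so the net inward force is N − mg = mv²/r.
N = m(v²/r + g) = 1760 × ((33.0)²/215 + 9.8) = 1760 × (5.065 + 9.8) = 1760 × 14.87 = 26160 N.

26200 N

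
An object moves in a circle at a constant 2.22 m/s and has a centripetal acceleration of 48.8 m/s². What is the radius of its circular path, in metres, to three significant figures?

a_c = v²/r ⇒ r = v²/a_c = (2.22)²/48.8 = 4.928/48.8 = 0.1010 m.

0.101 m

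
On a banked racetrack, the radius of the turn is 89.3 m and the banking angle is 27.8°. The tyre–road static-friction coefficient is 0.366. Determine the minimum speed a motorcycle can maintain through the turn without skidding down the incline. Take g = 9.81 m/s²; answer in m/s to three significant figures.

At the minimum speed, friction acts up the slope at its limiting value f = μN. Radially (horizontal, toward centre): N sinθ − μN cosθ = mv²/r. Vertically: N cosθ + μN sinθ = mg.
Dividing: v² = r g (sinθ − μcosθ)/(cosθ + μsinθ).
sinθ − μcosθ = 0.4664 − 0.366×0.8846 = 0.1426; cosθ + μsinθ = 0.8846 + 0.366×0.4664 = 1.055.
v² = 89.3 × 9.81 × 0.1426/1.055 = 118.4 m²/s², so v = 10.88 m/s.

10.9 m/s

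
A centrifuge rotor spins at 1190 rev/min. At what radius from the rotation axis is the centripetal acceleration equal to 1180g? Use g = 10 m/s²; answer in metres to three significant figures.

0.760 m

ω = 1190 rev/min × 2π/60 = 124.6 rad/s.
a_c = ω²r = 1180g ⇒ r = 1180 × 10.0 / (124.6)² = 11800/15530 = 0.7599 m.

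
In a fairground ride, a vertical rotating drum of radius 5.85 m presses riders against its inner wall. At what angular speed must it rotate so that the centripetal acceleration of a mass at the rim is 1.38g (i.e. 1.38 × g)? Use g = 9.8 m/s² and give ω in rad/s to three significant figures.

Centripetal acceleration a_c = ω²r. Setting ω²r = 1.38g:
ω = √(1.38g / r) = √(1.38 × 9.8 / 5.85) = √2.312 = 1.520 rad/s.

1.52 rad/s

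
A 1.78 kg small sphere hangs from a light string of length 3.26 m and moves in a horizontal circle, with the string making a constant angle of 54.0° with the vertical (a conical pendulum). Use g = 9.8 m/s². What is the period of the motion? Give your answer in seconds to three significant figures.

2.78 s

r = L sinθ = 2.637 m. From T sinθ = mω²r and T cosθ = mg: tanθ = ω²r/g, so ω² = g tanθ / r = g/(L cosθ).
ω = √(g/(L cosθ)) = √(9.8/(3.26 × 0.5878)) = √5.114 = 2.261 rad/s.
Period = 2π/ω = 2.778 s.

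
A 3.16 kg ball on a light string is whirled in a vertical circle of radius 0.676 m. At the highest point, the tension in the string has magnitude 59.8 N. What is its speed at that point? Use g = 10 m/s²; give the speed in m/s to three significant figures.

At the top, T + mg = mv²/r, so v = √(r(T/m + g)) = √(0.676 × (59.8/3.16 + 10.0)) = √(0.676 × 28.92) = √19.55 = 4.422 m/s.

4.42 m/s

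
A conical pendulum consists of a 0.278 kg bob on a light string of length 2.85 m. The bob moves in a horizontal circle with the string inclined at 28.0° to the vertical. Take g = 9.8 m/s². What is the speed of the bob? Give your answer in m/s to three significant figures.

The radius of the circle is r = L sinθ = 2.85 × sin 28.0° = 1.338 m.
Horizontally T sinθ = mv²/r and vertically T cosθ = mg, so tanθ = v²/(rg).
v = √(r g tanθ) = √(1.338 × 9.8 × 0.5317) = √6.972 = 2.640 m/s.

2.64 m/s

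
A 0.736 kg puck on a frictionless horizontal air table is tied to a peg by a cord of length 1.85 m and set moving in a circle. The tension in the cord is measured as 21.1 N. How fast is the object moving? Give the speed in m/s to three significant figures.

7.28 m/s

T = m v²/r ⇒ v = √(T r / m) = √(21.1 × 1.85 / 0.736) = √53.04 = 7.283 m/s.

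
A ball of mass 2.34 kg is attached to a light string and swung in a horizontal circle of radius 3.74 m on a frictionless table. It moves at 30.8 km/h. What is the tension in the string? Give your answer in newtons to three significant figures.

45.8 N

v = 30.8 km/h = 30.8/3.6 = 8.556 m/s.
The tension is the only horizontal force, so it supplies the full centripetal force: T = m v²/r = 2.34 × (8.556)²/3.74 = 2.34 × 73.20/3.74 = 45.80 N.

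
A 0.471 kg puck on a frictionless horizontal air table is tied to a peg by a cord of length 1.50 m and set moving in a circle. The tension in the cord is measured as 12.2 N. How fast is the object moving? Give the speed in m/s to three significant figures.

6.23 m/s

T = m v²/r ⇒ v = √(T r / m) = √(12.2 × 1.50 / 0.471) = √38.85 = 6.233 m/s.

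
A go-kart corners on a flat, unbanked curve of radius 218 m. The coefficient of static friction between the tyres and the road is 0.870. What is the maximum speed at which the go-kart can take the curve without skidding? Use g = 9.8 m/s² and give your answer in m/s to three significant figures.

Friction provides the centripetal force on a flat curve. At maximum speed it is at its limiting value: μ_s m g = m v²/r.
Mass cancels: v_max = √(μ_s g r) = √(0.870 × 9.8 × 218) = √1859 = 43.11 m/s.

43.1 m/s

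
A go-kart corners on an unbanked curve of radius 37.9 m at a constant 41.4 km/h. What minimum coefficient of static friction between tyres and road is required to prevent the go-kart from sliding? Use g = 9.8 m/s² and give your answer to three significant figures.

0.356

v = 41.4/3.6 = 11.50 m/s.
Friction provides the centripetal force: μ_s m g = m v²/r, so μ_s = v²/(g r) = (11.50)²/(9.8 × 37.9) = 132.2/371.4 = 0.3561.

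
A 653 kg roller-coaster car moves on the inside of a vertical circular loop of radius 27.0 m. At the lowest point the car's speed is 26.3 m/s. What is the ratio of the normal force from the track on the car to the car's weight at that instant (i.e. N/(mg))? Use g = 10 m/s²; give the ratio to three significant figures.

At the bottom, N − mg = mv²/r, so N = m(v²/r + g) and N/(mg) = v²/(rg) + 1 = (26.3)²/(27.0 × 10.0) + 1 = 2.562 + 1 = 3.562.

3.56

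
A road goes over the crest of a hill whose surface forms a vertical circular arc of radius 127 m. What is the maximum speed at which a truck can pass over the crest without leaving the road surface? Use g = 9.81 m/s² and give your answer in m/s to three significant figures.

At the crest the centre of the circle is below the truck, so the net downward (centripetal) force is mg − N = mv²/r.
The truck leaves the road when N → 0, giving v_max = √(g r) = √(9.81 × 127) = 35.30 m/s.

35.3 m/s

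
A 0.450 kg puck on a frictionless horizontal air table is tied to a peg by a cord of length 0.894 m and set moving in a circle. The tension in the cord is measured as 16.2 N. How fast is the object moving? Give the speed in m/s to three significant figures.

T = m v²/r ⇒ v = √(T r / m) = √(16.2 × 0.894 / 0.450) = √32.18 = 5.673 m/s.

5.67 m/s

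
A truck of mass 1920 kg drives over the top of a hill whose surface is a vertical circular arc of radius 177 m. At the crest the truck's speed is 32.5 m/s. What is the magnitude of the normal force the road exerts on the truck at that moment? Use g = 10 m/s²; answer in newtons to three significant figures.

At the crest the centripetal acceleration points downward (toward the centre of the arc), so mg − N = mv²/r.
N = m(g − v²/r) = 1920 × (10.0 − (32.5)²/177) = 1920 × (10.0 − 5.968) = 1920 × 4.032 = 7742 N.

7740 N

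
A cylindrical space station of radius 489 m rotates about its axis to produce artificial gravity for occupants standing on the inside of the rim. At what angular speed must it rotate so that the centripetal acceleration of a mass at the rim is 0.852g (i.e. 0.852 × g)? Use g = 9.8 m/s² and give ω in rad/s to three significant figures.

Centripetal acceleration a_c = ω²r. Setting ω²r = 0.852g:
ω = √(0.852g / r) = √(0.852 × 9.8 / 489) = √0.01707 = 0.1307 rad/s.

0.131 rad/s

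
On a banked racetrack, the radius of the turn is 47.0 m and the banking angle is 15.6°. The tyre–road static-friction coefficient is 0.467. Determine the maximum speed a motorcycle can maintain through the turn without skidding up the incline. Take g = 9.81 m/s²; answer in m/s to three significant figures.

19.9 m/s

At the maximum speed, friction acts down the slope at its limiting value f = μN. Radially (horizontal, toward centre): N sinθ + μN cosθ = mv²/r. Vertically: N cosθ − μN sinθ = mg.
Dividing: v² = r g (sinθ + μcosθ)/(cosθ − μsinθ).
sinθ + μcosθ = 0.2689 + 0.467×0.9632 = 0.7187; cosθ − μsinθ = 0.9632 − 0.467×0.2689 = 0.8376.
v² = 47.0 × 9.81 × 0.7187/0.8376 = 395.6 m²/s², so v = 19.89 m/s.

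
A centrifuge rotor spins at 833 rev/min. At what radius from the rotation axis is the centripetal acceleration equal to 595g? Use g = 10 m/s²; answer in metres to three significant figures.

ω = 833 rev/min × 2π/60 = 87.23 rad/s.
a_c = ω²r = 595g ⇒ r = 595 × 10.0 / (87.23)² = 5950/7609 = 0.7819 m.

0.782 m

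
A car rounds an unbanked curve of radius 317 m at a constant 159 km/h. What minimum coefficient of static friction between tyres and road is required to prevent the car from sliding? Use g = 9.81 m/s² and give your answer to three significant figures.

0.627

v = 159/3.6 = 44.17 m/s.
Friction provides the centripetal force: μ_s m g = m v²/r, so μ_s = v²/(g r) = (44.17)²/(9.81 × 317) = 1951/3110 = 0.6273.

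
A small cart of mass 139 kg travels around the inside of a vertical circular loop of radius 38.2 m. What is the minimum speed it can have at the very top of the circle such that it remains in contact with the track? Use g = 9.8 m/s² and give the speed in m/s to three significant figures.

19.3 m/s

At the top, both weight mg and N point toward the centre: N + mg = mv²/r.
At minimum speed N → 0, so mg = mv_min²/r ⇒ v_min = √(g r) = √(9.8 × 38.2) = 19.35 m/s.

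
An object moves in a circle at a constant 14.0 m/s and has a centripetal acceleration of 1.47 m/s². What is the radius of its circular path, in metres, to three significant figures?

a_c = v²/r ⇒ r = v²/a_c = (14.0)²/1.47 = 196.0/1.47 = 133.3 m.

133 m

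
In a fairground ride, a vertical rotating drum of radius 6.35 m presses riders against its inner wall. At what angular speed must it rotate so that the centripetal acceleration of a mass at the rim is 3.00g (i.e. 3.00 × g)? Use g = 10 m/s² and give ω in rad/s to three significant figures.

2.17 rad/s

Centripetal acceleration a_c = ω²r. Setting ω²r = 3.00g:
ω = √(3.00g / r) = √(3.00 × 10.0 / 6.35) = √4.724 = 2.174 rad/s.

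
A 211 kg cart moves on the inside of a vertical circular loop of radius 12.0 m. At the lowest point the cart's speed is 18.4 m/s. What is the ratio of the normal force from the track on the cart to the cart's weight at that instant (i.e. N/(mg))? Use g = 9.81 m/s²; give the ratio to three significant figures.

3.88

At the bottom, N − mg = mv²/r, so N = m(v²/r + g) and N/(mg) = v²/(rg) + 1 = (18.4)²/(12.0 × 9.81) + 1 = 2.876 + 1 = 3.876.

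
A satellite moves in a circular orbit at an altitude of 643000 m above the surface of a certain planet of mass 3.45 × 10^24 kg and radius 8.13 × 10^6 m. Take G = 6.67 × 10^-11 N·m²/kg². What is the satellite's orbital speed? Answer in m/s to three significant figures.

5120 m/s

Orbital radius r = R + h = 8.13 × 10^6 + 643000 = 8.773 × 10^6 m.
Gravity supplies the centripetal force: G M m / r² = m v² / r, so v = √(GM/r).
v = √(6.67 × 10^-11 × 3.45 × 10^24 / 8.773 × 10^6) = √(2.623 × 10^7) = 5122 m/s.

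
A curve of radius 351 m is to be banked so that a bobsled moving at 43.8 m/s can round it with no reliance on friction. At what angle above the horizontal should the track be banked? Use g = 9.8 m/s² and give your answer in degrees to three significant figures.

For a frictionless banked turn: horizontally N sinθ = mv²/r and vertically N cosθ = mg.
Dividing: tanθ = v²/(r g) = (43.8)²/(351 × 9.8) = 1918/3440 = 0.5577.
θ = arctan(0.5577) = 29.15°.

29.1°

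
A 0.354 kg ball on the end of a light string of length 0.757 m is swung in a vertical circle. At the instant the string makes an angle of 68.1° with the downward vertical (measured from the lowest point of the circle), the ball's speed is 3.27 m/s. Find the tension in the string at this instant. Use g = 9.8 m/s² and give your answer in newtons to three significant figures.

6.29 N

Take the radial direction toward the centre of the circle as positive. The component of the weight along the string toward the centre is −mg cos φ (φ measured from the bottom), so Newton's second law along the string gives T − mg cos φ = m v²/r.
cos 68.1° = 0.3730, so T = m(v²/r + g cos φ) = 0.354 × ((3.27)²/0.757 + 9.8 × 0.3730) = 0.354 × (14.13 + (3.655)) = 0.354 × 17.78 = 6.294 N.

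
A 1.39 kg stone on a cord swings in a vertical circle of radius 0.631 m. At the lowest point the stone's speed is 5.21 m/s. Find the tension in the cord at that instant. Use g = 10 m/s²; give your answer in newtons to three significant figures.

73.7 N

At the lowest point, T points up (toward the centre) and the weight mg points down (away from the centre), so the net inward force is T − mg = mv²/r.
T = m(v²/r + g) = 1.39 × ((5.21)²/0.631 + 10.0) = 1.39 × (43.02 + 10.0) = 1.39 × 53.02 = 73.69 N.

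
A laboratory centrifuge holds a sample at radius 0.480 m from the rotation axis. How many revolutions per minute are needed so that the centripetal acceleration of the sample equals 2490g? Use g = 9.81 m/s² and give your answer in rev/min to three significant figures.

Require ω²r = 2490g, so ω = √(2490 × 9.81/0.480) = 225.6 rad/s.
In rev/min: ω × 60/(2π) = 225.6 × 60/(2π) = 2154 rev/min.

2150 rev/min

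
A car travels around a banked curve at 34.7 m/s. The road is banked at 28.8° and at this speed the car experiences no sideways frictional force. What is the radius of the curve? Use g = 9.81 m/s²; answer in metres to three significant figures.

Frictionless banking: tanθ = v²/(rg), so r = v²/(g tanθ).
r = (34.7)²/(9.81 × tan 28.8°) = 1204/(9.81 × 0.5498) = 1204/5.393 = 223.3 m.

223 m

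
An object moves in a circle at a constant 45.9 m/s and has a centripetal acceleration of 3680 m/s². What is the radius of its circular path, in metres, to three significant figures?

a_c = v²/r ⇒ r = v²/a_c = (45.9)²/3680 = 2107/3680 = 0.5725 m.

0.573 m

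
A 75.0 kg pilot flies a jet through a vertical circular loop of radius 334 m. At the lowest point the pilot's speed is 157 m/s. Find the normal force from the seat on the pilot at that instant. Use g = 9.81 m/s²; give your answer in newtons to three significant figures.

At the lowest point, N points up (toward the centre) and the weight mg points down (away from the centre), so the net inward force is N − mg = mv²/r.
N = m(v²/r + g) = 75.0 × ((157)²/334 + 9.81) = 75.0 × (73.80 + 9.81) = 75.0 × 83.61 = 6271 N.

6270 N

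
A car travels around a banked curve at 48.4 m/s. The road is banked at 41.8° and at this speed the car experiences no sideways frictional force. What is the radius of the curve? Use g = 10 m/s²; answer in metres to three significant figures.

Frictionless banking: tanθ = v²/(rg), so r = v²/(g tanθ).
r = (48.4)²/(10.0 × tan 41.8°) = 2343/(10.0 × 0.8941) = 2343/8.941 = 262.0 m.

262 m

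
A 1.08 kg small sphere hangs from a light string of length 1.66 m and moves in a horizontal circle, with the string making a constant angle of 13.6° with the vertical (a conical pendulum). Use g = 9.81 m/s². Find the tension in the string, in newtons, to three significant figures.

Vertically the bob has no acceleration, so T cosθ = mg.
T = mg/cosθ = 1.08 × 9.81 / cos 13.6° = 10.59/0.9720 = 10.90 N.

10.9 N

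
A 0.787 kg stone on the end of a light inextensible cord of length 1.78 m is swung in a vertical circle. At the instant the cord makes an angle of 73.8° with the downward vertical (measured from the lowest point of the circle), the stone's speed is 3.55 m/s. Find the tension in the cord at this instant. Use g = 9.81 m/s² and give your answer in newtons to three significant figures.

7.73 N

Take the radial direction toward the centre of the circle as positive. The component of the weight along the string toward the centre is −mg cos φ (φ measured from the bottom), so Newton's second law along the string gives T − mg cos φ = m v²/r.
cos 73.8° = 0.2790, so T = m(v²/r + g cos φ) = 0.787 × ((3.55)²/1.78 + 9.81 × 0.2790) = 0.787 × (7.080 + (2.737)) = 0.787 × 9.817 = 7.726 N.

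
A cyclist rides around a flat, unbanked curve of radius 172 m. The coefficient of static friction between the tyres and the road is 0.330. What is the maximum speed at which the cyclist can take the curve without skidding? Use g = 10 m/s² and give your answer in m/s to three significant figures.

On a flat curve, static friction is the only horizontal force, so it must supply the full centripetal force: μ_s m g = m v²/r.
Mass cancels: v_max = √(μ_s g r) = √(0.330 × 10.0 × 172) = √567.6 = 23.82 m/s.

23.8 m/s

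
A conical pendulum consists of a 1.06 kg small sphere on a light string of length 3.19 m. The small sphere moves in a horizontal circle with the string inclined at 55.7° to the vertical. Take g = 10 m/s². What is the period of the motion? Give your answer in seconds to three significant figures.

2.66 s

r = L sinθ = 2.635 m. From T sinθ = mω²r and T cosθ = mg: tanθ = ω²r/g, so ω² = g tanθ / r = g/(L cosθ).
ω = √(g/(L cosθ)) = √(10.0/(3.19 × 0.5635)) = √5.563 = 2.359 rad/s.
Period = 2π/ω = 2.664 s.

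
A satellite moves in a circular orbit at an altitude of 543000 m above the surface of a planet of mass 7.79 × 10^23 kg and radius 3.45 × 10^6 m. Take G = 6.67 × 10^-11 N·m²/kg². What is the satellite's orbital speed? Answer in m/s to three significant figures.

3610 m/s

Orbital radius r = R + h = 3.45 × 10^6 + 543000 = 3.993 × 10^6 m.
Gravity supplies the centripetal force: G M m / r² = m v² / r, so v = √(GM/r).
v = √(6.67 × 10^-11 × 7.79 × 10^23 / 3.993 × 10^6) = √(1.301 × 10^7) = 3607 m/s.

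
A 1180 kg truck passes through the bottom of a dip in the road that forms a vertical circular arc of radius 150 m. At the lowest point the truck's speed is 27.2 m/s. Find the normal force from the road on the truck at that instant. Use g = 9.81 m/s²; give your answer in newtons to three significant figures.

At the lowest point, N points up (toward the centre) and the weight mg points down (away from the centre), so the net inward force is N − mg = mv²/r.
N = m(v²/r + g) = 1180 × ((27.2)²/150 + 9.81) = 1180 × (4.932 + 9.81) = 1180 × 14.74 = 17400 N.

17400 N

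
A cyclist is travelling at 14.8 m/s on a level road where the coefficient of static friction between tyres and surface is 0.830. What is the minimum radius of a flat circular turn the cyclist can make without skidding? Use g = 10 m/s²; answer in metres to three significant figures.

26.4 m

At the limit, μ_s m g = m v²/r, so r_min = v²/(μ_s g) = (14.8)²/(0.830 × 10.0) = 219.0/8.300 = 26.39 m.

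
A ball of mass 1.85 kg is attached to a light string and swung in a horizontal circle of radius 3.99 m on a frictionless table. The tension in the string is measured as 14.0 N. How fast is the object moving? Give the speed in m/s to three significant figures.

T = m v²/r ⇒ v = √(T r / m) = √(14.0 × 3.99 / 1.85) = √30.19 = 5.495 m/s.

5.49 m/s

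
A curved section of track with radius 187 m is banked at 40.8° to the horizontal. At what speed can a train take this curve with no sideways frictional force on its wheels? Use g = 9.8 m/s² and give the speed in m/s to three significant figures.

39.8 m/s

On a frictionless banked curve, N sinθ = mv²/r and N cosθ = mg, so tanθ = v²/(rg).
v = √(r g tanθ) = √(187 × 9.8 × tan 40.8°) = √(187 × 9.8 × 0.8632) = √1582 = 39.77 m/s.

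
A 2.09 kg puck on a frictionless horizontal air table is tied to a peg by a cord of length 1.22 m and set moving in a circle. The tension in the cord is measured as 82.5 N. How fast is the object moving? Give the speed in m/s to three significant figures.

6.94 m/s

T = m v²/r ⇒ v = √(T r / m) = √(82.5 × 1.22 / 2.09) = √48.16 = 6.940 m/s.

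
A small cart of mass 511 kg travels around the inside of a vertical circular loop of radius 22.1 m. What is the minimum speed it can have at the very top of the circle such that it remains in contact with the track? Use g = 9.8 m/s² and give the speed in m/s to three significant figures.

14.7 m/s

At the top, both weight mg and N point toward the centre: N + mg = mv²/r.
At minimum speed N → 0, so mg = mv_min²/r ⇒ v_min = √(g r) = √(9.8 × 22.1) = 14.72 m/s.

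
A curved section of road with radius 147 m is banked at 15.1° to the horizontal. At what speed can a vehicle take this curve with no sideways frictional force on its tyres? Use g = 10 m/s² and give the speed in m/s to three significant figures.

On a frictionless banked curve, N sinθ = mv²/r and N cosθ = mg, so tanθ = v²/(rg).
v = √(r g tanθ) = √(147 × 10.0 × tan 15.1°) = √(147 × 10.0 × 0.2698) = √396.6 = 19.92 m/s.

19.9 m/s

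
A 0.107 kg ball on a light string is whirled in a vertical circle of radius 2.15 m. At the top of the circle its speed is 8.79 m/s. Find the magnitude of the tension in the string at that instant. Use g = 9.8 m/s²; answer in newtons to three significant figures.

At the top, both T and the weight mg point inward (toward the centre), so T + mg = mv²/r.
T = m(v²/r − g) = 0.107 × ((8.79)²/2.15 − 9.8) = 0.107 × (35.94 − 9.8) = 0.107 × 26.14 = 2.797 N.

2.80 N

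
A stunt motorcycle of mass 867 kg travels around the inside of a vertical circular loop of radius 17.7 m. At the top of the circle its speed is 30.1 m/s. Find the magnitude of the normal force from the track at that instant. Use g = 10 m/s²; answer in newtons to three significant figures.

At the top, both N and the weight mg point inward (toward the centre), so N + mg = mv²/r.
N = m(v²/r − g) = 867 × ((30.1)²/17.7 − 10.0) = 867 × (51.19 − 10.0) = 867 × 41.19 = 35710 N.

35700 N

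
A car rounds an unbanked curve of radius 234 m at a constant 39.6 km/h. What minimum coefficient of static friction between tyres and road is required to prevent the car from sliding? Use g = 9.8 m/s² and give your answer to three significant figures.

v = 39.6/3.6 = 11.00 m/s.
Friction provides the centripetal force: μ_s m g = m v²/r, so μ_s = v²/(g r) = (11.00)²/(9.8 × 234) = 121.0/2293 = 0.05276.

0.0528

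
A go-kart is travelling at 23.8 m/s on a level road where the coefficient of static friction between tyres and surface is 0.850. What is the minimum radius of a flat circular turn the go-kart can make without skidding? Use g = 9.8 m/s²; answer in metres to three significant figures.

At the limit, μ_s m g = m v²/r, so r_min = v²/(μ_s g) = (23.8)²/(0.850 × 9.8) = 566.4/8.330 = 68.00 m.

68.0 m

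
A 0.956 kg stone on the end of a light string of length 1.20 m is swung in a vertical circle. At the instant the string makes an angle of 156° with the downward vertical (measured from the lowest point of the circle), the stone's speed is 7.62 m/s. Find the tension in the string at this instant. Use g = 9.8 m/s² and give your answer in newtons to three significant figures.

37.7 N

Take the radial direction toward the centre of the circle as positive. The component of the weight along the string toward the centre is −mg cos φ (φ measured from the bottom), so Newton's second law along the string gives T − mg cos φ = m v²/r.
cos 156° = -0.9135, so T = m(v²/r + g cos φ) = 0.956 × ((7.62)²/1.20 + 9.8 × -0.9135) = 0.956 × (48.39 + (-8.953)) = 0.956 × 39.43 = 37.70 N.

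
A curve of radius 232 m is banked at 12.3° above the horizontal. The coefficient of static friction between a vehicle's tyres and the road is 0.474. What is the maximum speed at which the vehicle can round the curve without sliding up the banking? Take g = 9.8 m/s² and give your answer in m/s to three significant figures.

41.9 m/s

At the maximum speed, friction acts down the slope at its limiting value f = μN. Radially (horizontal, toward centre): N sinθ + μN cosθ = mv²/r. Vertically: N cosθ − μN sinθ = mg.
Dividing: v² = r g (sinθ + μcosθ)/(cosθ − μsinθ).
sinθ + μcosθ = 0.2130 + 0.474×0.9770 = 0.6761; cosθ − μsinθ = 0.9770 − 0.474×0.2130 = 0.8761.
v² = 232 × 9.8 × 0.6761/0.8761 = 1755 m²/s², so v = 41.89 m/s.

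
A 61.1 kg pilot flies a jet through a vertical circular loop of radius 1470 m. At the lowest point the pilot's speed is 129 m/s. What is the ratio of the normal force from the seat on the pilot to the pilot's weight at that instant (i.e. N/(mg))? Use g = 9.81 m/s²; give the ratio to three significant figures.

2.15

At the bottom, N − mg = mv²/r, so N = m(v²/r + g) and N/(mg) = v²/(rg) + 1 = (129)²/(1470 × 9.81) + 1 = 1.154 + 1 = 2.154.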